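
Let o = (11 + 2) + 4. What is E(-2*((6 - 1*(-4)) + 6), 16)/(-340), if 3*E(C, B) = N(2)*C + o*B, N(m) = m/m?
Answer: -4/17 ≈ -0.23529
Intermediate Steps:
N(m) = 1
o = 17 (o = 13 + 4 = 17)
E(C, B) = C/3 + 17*B/3 (E(C, B) = (1*C + 17*B)/3 = (C + 17*B)/3 = C/3 + 17*B/3)
E(-2*((6 - 1*(-4)) + 6), 16)/(-340) = ((-2*((6 - 1*(-4)) + 6))/3 + (17/3)*16)/(-340) = ((-2*((6 + 4) + 6))/3 + 272/3)*(-1/340) = ((-2*(10 + 6))/3 + 272/3)*(-1/340) = ((-2*16)/3 + 272/3)*(-1/340) = ((1/3)*(-32) + 272/3)*(-1/340) = (-32/3 + 272/3)*(-1/340) = 80*(-1/340) = -4/17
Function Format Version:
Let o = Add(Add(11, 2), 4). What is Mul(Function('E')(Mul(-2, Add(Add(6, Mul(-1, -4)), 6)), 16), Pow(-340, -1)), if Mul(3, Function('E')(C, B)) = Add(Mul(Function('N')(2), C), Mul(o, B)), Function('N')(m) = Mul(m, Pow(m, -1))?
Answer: Rational(-4, 17) ≈ -0.23529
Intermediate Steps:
Function('N')(m) = 1
o = 17 (o = Add(13, 4) = 17)
Function('E')(C, B) = Add(Mul(Rational(1, 3), C), Mul(Rational(17, 3), B)) (Function('E')(C, B) = Mul(Rational(1, 3), Add(Mul(1, C), Mul(17, B))) = Mul(Rational(1, 3), Add(C, Mul(17, B))) = Add(Mul(Rational(1, 3), C), Mul(Rational(17, 3), B)))
Mul(Function('E')(Mul(-2, Add(Add(6, Mul(-1, -4)), 6)), 16), Pow(-340, -1)) = Mul(Add(Mul(Rational(1, 3), Mul(-2, Add(Add(6, Mul(-1, -4)), 6))), Mul(Rational(17, 3), 16)), Pow(-340, -1)) = Mul(Add(Mul(Rational(1, 3), Mul(-2, Add(Add(6, 4), 6))), Rational(272, 3)), Rational(-1, 340)) = Mul(Add(Mul(Rational(1, 3), Mul(-2, Add(10, 6))), Rational(272, 3)), Rational(-1, 340)) = Mul(Add(Mul(Rational(1, 3), Mul(-2, 16)), Rational(272, 3)), Rational(-1, 340)) = Mul(Add(Mul(Rational(1, 3), -32), Rational(272, 3)), Rational(-1, 340)) = Mul(Add(Rational(-32, 3), Rational(272, 3)), Rational(-1, 340)) = Mul(80, Rational(-1, 340)) = Rational(-4, 17)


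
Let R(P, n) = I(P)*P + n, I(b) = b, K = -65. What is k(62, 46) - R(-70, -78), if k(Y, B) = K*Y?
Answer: -8852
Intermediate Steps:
k(Y, B) = -65*Y
R(P, n) = n + P**2 (R(P, n) = P*P + n = P**2 + n = n + P**2)
k(62, 46) - R(-70, -78) = -65*62 - (-78 + (-70)**2) = -4030 - (-78 + 4900) = -4030 - 1*4822 = -4030 - 4822 = -8852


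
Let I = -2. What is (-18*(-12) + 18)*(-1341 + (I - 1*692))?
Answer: -476190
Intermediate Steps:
(-18*(-12) + 18)*(-1341 + (I - 1*692)) = (-18*(-12) + 18)*(-1341 + (-2 - 1*692)) = (216 + 18)*(-1341 + (-2 - 692)) = 234*(-1341 - 694) = 234*(-2035) = -476190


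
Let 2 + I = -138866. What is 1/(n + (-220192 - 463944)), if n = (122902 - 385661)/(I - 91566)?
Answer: -230434/157647932265 ≈ -1.4617e-6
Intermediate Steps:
I = -138868 (I = -2 - 138866 = -138868)
n = 262759/230434 (n = (122902 - 385661)/(-138868 - 91566) = -262759/(-230434) = -262759*(-1/230434) = 262759/230434 ≈ 1.1403)
1/(n + (-220192 - 463944)) = 1/(262759/230434 + (-220192 - 463944)) = 1/(262759/230434 - 684136) = 1/(-157647932265/230434) = -230434/157647932265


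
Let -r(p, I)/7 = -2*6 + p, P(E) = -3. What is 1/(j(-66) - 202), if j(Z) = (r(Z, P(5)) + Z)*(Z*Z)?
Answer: 1/2090678 ≈ 4.7831e-7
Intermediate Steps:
r(p, I) = 84 - 7*p (r(p, I) = -7*(-2*6 + p) = -7*(-12 + p) = 84 - 7*p)
j(Z) = Z²*(84 - 6*Z) (j(Z) = ((84 - 7*Z) + Z)*(Z*Z) = (84 - 6*Z)*Z² = Z²*(84 - 6*Z))
1/(j(-66) - 202) = 1/(6*(-66)²*(14 - 1*(-66)) - 202) = 1/(6*4356*(14 + 66) - 202) = 1/(6*4356*80 - 202) = 1/(2090880 - 202) = 1/2090678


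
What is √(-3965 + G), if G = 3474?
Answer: I*√491 ≈ 22.159*I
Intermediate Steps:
√(-3965 + G) = √(-3965 + 3474) = √(-491) = I*√491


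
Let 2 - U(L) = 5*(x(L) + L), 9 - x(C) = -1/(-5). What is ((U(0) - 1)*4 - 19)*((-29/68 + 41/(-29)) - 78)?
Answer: 30071995/1972 ≈ 15249.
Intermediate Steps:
x(C) = 44/5 (x(C) = 9 - (-1)/(-5) = 9 - (-1)*(-1)/5 = 9 - 1*⅕ = 9 - ⅕ = 44/5)
U(L) = -42 - 5*L (U(L) = 2 - 5*(44/5 + L) = 2 - (44 + 5*L) = 2 + (-44 - 5*L) = -42 - 5*L)
((U(0) - 1)*4 - 19)*((-29/68 + 41/(-29)) - 78) = (((-42 - 5*0) - 1)*4 - 19)*((-29/68 + 41/(-29)) - 78) = (((-42 + 0) - 1)*4 - 19)*((-29*1/68 + 41*(-1/29)) - 78) = ((-42 - 1)*4 - 19)*((-29/68 - 41/29) - 78) = (-43*4 - 19)*(-3629/1972 - 78) = (-172 - 19)*(-157445/1972) = -191*(-157445/1972) = 30071995/1972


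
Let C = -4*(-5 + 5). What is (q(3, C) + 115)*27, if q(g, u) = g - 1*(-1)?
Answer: 3213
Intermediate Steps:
C = 0 (C = -4*0 = 0)
q(g, u) = 1 + g (q(g, u) = g + 1 = 1 + g)
(q(3, C) + 115)*27 = ((1 + 3) + 115)*27 = (4 + 115)*27 = 119*27 = 3213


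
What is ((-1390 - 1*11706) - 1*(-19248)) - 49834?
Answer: -43682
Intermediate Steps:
((-1390 - 1*11706) - 1*(-19248)) - 49834 = ((-1390 - 11706) + 19248) - 49834 = (-13096 + 19248) - 49834 = 6152 - 49834 = -43682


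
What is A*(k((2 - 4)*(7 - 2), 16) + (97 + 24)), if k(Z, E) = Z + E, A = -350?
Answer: -44450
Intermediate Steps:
k(Z, E) = E + Z
A*(k((2 - 4)*(7 - 2), 16) + (97 + 24)) = -350*((16 + (2 - 4)*(7 - 2)) + (97 + 24)) = -350*((16 - 2*5) + 121) = -350*((16 - 10) + 121) = -350*(6 + 121) = -350*127 = -44450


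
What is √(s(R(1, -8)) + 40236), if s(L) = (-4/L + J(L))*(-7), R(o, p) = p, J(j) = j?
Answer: 3*√17906/2 ≈ 200.72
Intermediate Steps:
s(L) = -7*L + 28/L (s(L) = (-4/L + L)*(-7) = (L - 4/L)*(-7) = -7*L + 28/L)
√(s(R(1, -8)) + 40236) = √((-7*(-8) + 28/(-8)) + 40236) = √((56 + 28*(-⅛)) + 40236) = √((56 - 7/2) + 40236) = √(105/2 + 40236) = √(80577/2) = 3*√17906/2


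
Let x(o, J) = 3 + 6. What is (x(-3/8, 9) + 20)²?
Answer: 841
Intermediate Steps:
x(o, J) = 9
(x(-3/8, 9) + 20)² = (9 + 20)² = 29² = 841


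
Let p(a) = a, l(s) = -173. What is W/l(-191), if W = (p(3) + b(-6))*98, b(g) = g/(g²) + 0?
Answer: -833/519 ≈ -1.6050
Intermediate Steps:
b(g) = 1/g (b(g) = g/g² + 0 = 1/g + 0 = 1/g)
W = 833/3 (W = (3 + 1/(-6))*98 = (3 - ⅙)*98 = (17/6)*98 = 833/3 ≈ 277.67)
W/l(-191) = (833/3)/(-173) = (833/3)*(-1/173) = -833/519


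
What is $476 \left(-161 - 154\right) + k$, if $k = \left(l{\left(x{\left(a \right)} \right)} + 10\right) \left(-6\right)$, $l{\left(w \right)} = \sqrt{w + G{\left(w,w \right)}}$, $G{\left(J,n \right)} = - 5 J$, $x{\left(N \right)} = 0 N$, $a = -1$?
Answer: $-150000$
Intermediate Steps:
$x{\left(N \right)} = 0$
$l{\left(w \right)} = 2 \sqrt{- w}$ ($l{\left(w \right)} = \sqrt{w - 5 w} = \sqrt{- 4 w} = 2 \sqrt{- w}$)
$k = -60$ ($k = \left(2 \sqrt{\left(-1\right) 0} + 10\right) \left(-6\right) = \left(2 \sqrt{0} + 10\right) \left(-6\right) = \left(2 \cdot 0 + 10\right) \left(-6\right) = \left(0 + 10\right) \left(-6\right) = 10 \left(-6\right) = -60$)
$476 \left(-161 - 154\right) + k = 476 \left(-161 - 154\right) - 60 = 476 \left(-315\right) - 60 = -149940 - 60 = -150000$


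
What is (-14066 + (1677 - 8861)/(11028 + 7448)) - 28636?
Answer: -197242334/4619 ≈ -42702.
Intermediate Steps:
(-14066 + (1677 - 8861)/(11028 + 7448)) - 28636 = (-14066 - 7184/18476) - 28636 = (-14066 - 7184*1/18476) - 28636 = (-14066 - 1796/4619) - 28636 = -64972650/4619 - 28636 = -197242334/4619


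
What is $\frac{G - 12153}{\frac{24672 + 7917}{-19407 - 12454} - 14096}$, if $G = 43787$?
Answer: $- \frac{1007890874}{449145245} \approx -2.244$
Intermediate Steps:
$\frac{G - 12153}{\frac{24672 + 7917}{-19407 - 12454} - 14096} = \frac{43787 - 12153}{\frac{24672 + 7917}{-19407 - 12454} - 14096} = \frac{31634}{\frac{32589}{-31861} - 14096} = \frac{31634}{32589 \left(- \frac{1}{31861}\right) - 14096} = \frac{31634}{- \frac{32589}{31861} - 14096} = \frac{31634}{- \frac{449145245}{31861}} = 31634 \left(- \frac{31861}{449145245}\right) = - \frac{1007890874}{449145245}$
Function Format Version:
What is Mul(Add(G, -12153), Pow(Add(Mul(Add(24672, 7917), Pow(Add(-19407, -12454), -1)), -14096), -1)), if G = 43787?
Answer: Rational(-1007890874, 449145245) ≈ -2.2440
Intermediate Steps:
Mul(Add(G, -12153), Pow(Add(Mul(Add(24672, 7917), Pow(Add(-19407, -12454), -1)), -14096), -1)) = Mul(Add(43787, -12153), Pow(Add(Mul(Add(24672, 7917), Pow(Add(-19407, -12454), -1)), -14096), -1)) = Mul(31634, Pow(Add(Mul(32589, Pow(-31861, -1)), -14096), -1)) = Mul(31634, Pow(Add(Mul(32589, Rational(-1, 31861)), -14096), -1)) = Mul(31634, Pow(Add(Rational(-32589, 31861), -14096), -1)) = Mul(31634, Pow(Rational(-449145245, 31861), -1)) = Mul(31634, Rational(-31861, 449145245)) = Rational(-1007890874, 449145245)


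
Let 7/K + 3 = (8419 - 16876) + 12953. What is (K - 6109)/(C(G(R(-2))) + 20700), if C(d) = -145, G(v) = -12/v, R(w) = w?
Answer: -5489546/18470723 ≈ -0.29720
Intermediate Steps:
K = 7/4493 (K = 7/(-3 + ((8419 - 16876) + 12953)) = 7/(-3 + (-8457 + 12953)) = 7/(-3 + 4496) = 7/4493 ≈ 0.0015580)
(K - 6109)/(C(G(R(-2))) + 20700) = (7/4493 - 6109)/(-145 + 20700) = -27447730/4493/20555 = -27447730/4493*1/20555 = -5489546/18470723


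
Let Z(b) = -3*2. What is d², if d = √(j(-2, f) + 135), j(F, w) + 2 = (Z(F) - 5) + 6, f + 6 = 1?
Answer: 128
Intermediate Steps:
Z(b) = -6
f = -5 (f = -6 + 1 = -5)
j(F, w) = -7 (j(F, w) = -2 + ((-6 - 5) + 6) = -2 + (-11 + 6) = -2 - 5 = -7)
d = 8*√2 (d = √(-7 + 135) = √128 = 8*√2 ≈ 11.314)
d² = (8*√2)² = 128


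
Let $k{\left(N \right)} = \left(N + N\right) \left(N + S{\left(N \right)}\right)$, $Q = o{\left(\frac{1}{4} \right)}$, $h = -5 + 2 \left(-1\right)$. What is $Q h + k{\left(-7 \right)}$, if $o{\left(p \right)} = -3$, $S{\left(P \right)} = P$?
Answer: $217$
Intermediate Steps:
$h = -7$ ($h = -5 - 2 = -7$)
$Q = -3$
$k{\left(N \right)} = 4 N^{2}$ ($k{\left(N \right)} = \left(N + N\right) \left(N + N\right) = 2 N 2 N = 4 N^{2}$)
$Q h + k{\left(-7 \right)} = \left(-3\right) \left(-7\right) + 4 \left(-7\right)^{2} = 21 + 4 \cdot 49 = 21 + 196 = 217$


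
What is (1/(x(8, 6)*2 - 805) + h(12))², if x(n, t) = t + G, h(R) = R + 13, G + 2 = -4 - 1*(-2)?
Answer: 400960576/641601 ≈ 624.94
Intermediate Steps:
G = -4 (G = -2 + (-4 - 1*(-2)) = -2 + (-4 + 2) = -2 - 2 = -4)
h(R) = 13 + R
x(n, t) = -4 + t (x(n, t) = t - 4 = -4 + t)
(1/(x(8, 6)*2 - 805) + h(12))² = (1/((-4 + 6)*2 - 805) + (13 + 12))² = (1/(2*2 - 805) + 25)² = (1/(4 - 805) + 25)² = (1/(-801) + 25)² = (-1/801 + 25)² = (20024/801)² = 400960576/641601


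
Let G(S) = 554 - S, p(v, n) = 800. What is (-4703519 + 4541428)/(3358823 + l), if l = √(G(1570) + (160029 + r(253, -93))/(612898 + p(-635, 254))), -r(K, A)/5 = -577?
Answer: -167059328838338157/3461775892043935448 + 162091*I*√95637814742823/3461775892043935448 ≈ -0.048258 + 4.579e-7*I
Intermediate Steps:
r(K, A) = 2885 (r(K, A) = -5*(-577) = 2885)
l = I*√95637814742823/306849 (l = √((554 - 1*1570) + (160029 + 2885)/(612898 + 800)) = √((554 - 1570) + 162914/613698) = √(-1016 + 162914*(1/613698)) = √(-1016 + 81457/306849) = √(-311677127/306849) = I*√95637814742823/306849 ≈ 31.871*I)
(-4703519 + 4541428)/(3358823 + l) = (-4703519 + 4541428)/(3358823 + I*√95637814742823/306849) = -162091/(3358823 + I*√95637814742823/306849)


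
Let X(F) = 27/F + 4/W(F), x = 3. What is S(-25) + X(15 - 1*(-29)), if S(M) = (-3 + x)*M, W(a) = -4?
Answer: -17/44 ≈ -0.38636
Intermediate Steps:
S(M) = 0 (S(M) = (-3 + 3)*M = 0*M = 0)
X(F) = -1 + 27/F (X(F) = 27/F + 4/(-4) = 27/F + 4*(-¼) = 27/F - 1 = -1 + 27/F)
S(-25) + X(15 - 1*(-29)) = 0 + (27 - (15 - 1*(-29)))/(15 - 1*(-29)) = 0 + (27 - (15 + 29))/(15 + 29) = 0 + (27 - 1*44)/44 = 0 + (27 - 44)/44 = 0 + (1/44)*(-17) = 0 - 17/44 = -17/44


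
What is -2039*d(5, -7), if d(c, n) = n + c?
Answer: 4078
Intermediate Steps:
d(c, n) = c + n
-2039*d(5, -7) = -2039*(5 - 7) = -2039*(-2) = 4078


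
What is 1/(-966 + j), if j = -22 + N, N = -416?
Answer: -1/1404 ≈ -0.00071225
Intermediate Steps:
j = -438 (j = -22 - 416 = -438)
1/(-966 + j) = 1/(-966 - 438) = 1/(-1404) = -1/1404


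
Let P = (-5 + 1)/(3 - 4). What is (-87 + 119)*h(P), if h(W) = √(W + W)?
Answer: 64*√2 ≈ 90.510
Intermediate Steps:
P = 4 (P = -4/(-1) = -4*(-1) = 4)
h(W) = √2*√W (h(W) = √(2*W) = √2*√W)
(-87 + 119)*h(P) = (-87 + 119)*(√2*√4) = 32*(√2*2) = 32*(2*√2) = 64*√2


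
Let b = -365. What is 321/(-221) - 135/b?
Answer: -17466/16133 ≈ -1.0826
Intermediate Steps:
321/(-221) - 135/b = 321/(-221) - 135/(-365) = 321*(-1/221) - 135*(-1/365) = -321/221 + 27/73 = -17466/16133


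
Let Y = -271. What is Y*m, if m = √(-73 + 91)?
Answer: -813*√2 ≈ -1149.8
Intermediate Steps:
m = 3*√2 (m = √18 = 3*√2 ≈ 4.2426)
Y*m = -813*√2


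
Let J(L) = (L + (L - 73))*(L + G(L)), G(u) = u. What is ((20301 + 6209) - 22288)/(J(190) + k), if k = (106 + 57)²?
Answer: 4222/143229 ≈ 0.029477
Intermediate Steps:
J(L) = 2*L*(-73 + 2*L) (J(L) = (L + (L - 73))*(L + L) = (L + (-73 + L))*(2*L) = (-73 + 2*L)*(2*L) = 2*L*(-73 + 2*L))
k = 26569 (k = 163² = 26569)
((20301 + 6209) - 22288)/(J(190) + k) = ((20301 + 6209) - 22288)/(2*190*(-73 + 2*190) + 26569) = (26510 - 22288)/(2*190*(-73 + 380) + 26569) = 4222/(2*190*307 + 26569) = 4222/(116660 + 26569) = 4222/143229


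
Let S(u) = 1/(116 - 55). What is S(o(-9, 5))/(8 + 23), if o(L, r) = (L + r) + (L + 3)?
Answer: 1/1891 ≈ 0.00052882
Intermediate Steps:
o(L, r) = 3 + r + 2*L (o(L, r) = (L + r) + (3 + L) = 3 + r + 2*L)
S(u) = 1/61
S(o(-9, 5))/(8 + 23) = 1/(61*(8 + 23)) = (1/61)/31 = (1/61)*(1/31) = 1/1891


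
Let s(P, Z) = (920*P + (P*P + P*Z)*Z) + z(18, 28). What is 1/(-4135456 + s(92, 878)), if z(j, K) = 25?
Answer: 1/74301929 ≈ 1.3459e-8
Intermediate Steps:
s(P, Z) = 25 + 920*P + Z*(P² + P*Z) (s(P, Z) = (920*P + (P*P + P*Z)*Z) + 25 = (920*P + (P² + P*Z)*Z) + 25 = (920*P + Z*(P² + P*Z)) + 25 = 25 + 920*P + Z*(P² + P*Z))
1/(-4135456 + s(92, 878)) = 1/(-4135456 + (25 + 920*92 + 92*878² + 878*92²)) = 1/(-4135456 + (25 + 84640 + 92*770884 + 878*8464)) = 1/(-4135456 + (25 + 84640 + 70921328 + 7431392)) = 1/(-4135456 + 78437385) = 1/74301929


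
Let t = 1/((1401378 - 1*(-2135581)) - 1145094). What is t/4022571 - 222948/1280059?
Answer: -195007483436540851/1119638140913773635 ≈ -0.17417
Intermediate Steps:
t = 1/2391865 (t = 1/((1401378 + 2135581) - 1145094) = 1/(3536959 - 1145094) = 1/2391865 ≈ 4.1808e-7)
t/4022571 - 222948/1280059 = (1/2391865)/4022571 - 222948/1280059 = (1/2391865)*(1/4022571) - 222948*1/1280059 = 1/9621446784915 - 20268/116369 = -195007483436540851/1119638140913773635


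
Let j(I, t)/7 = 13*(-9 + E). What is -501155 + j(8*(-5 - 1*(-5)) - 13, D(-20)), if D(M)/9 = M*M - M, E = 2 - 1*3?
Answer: -502065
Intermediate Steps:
E = -1 (E = 2 - 3 = -1)
D(M) = -9*M + 9*M² (D(M) = 9*(M*M - M) = 9*(M² - M) = -9*M + 9*M²)
j(I, t) = -910 (j(I, t) = 7*(13*(-9 - 1)) = 7*(13*(-10)) = 7*(-130) = -910)
-501155 + j(8*(-5 - 1*(-5)) - 13, D(-20)) = -501155 - 910 = -502065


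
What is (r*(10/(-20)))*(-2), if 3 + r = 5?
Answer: 2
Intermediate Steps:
r = 2 (r = -3 + 5 = 2)
(r*(10/(-20)))*(-2) = (2*(10/(-20)))*(-2) = (2*(10*(-1/20)))*(-2) = (2*(-1/2))*(-2) = -1*(-2) = 2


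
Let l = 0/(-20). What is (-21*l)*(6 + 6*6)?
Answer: 0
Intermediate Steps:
l = 0 (l = 0*(-1/20) = 0)
(-21*l)*(6 + 6*6) = (-21*0)*(6 + 6*6) = 0*(6 + 36) = 0*42 = 0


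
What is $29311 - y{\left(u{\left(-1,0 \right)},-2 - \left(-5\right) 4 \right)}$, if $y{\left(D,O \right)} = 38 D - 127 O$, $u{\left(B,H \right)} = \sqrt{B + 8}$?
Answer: $31597 - 38 \sqrt{7} \approx 31496.0$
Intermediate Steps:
$u{\left(B,H \right)} = \sqrt{8 + B}$
$y{\left(D,O \right)} = - 127 O + 38 D$
$29311 - y{\left(u{\left(-1,0 \right)},-2 - \left(-5\right) 4 \right)} = 29311 - \left(- 127 \left(-2 - \left(-5\right) 4\right) + 38 \sqrt{8 - 1}\right) = 29311 - \left(- 127 \left(-2 - -20\right) + 38 \sqrt{7}\right) = 29311 - \left(- 127 \left(-2 + 20\right) + 38 \sqrt{7}\right) = 29311 - \left(\left(-127\right) 18 + 38 \sqrt{7}\right) = 29311 - \left(-2286 + 38 \sqrt{7}\right) = 29311 + \left(2286 - 38 \sqrt{7}\right) = 31597 - 38 \sqrt{7}$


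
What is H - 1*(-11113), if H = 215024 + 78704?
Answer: 304841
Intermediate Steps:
H = 293728
H - 1*(-11113) = 293728 - 1*(-11113) = 293728 + 11113 = 304841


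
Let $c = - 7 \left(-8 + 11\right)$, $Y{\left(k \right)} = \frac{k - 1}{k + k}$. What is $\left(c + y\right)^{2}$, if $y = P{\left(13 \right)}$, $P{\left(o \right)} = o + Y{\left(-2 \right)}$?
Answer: $\frac{841}{16} \approx 52.563$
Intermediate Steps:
$Y{\left(k \right)} = \frac{-1 + k}{2 k}$
$P{\left(o \right)} = \frac{3}{4} + o$ ($P{\left(o \right)} = o + \frac{-1 - 2}{2 \left(-2\right)} = o + \frac{1}{2} \left(- \frac{1}{2}\right) \left(-3\right) = o + \frac{3}{4} = \frac{3}{4} + o$)
$y = \frac{55}{4}$ ($y = \frac{3}{4} + 13 = \frac{55}{4} \approx 13.75$)
$c = -21$ ($c = \left(-7\right) 3 = -21$)
$\left(c + y\right)^{2} = \left(-21 + \frac{55}{4}\right)^{2} = \left(- \frac{29}{4}\right)^{2} = \frac{841}{16}$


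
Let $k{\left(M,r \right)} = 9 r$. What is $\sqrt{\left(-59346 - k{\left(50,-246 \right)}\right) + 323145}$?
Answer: $3 \sqrt{29557} \approx 515.76$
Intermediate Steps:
$\sqrt{\left(-59346 - k{\left(50,-246 \right)}\right) + 323145} = \sqrt{\left(-59346 - 9 \left(-246\right)\right) + 323145} = \sqrt{\left(-59346 - -2214\right) + 323145} = \sqrt{\left(-59346 + 2214\right) + 323145} = \sqrt{-57132 + 323145} = \sqrt{266013} = 3 \sqrt{29557}$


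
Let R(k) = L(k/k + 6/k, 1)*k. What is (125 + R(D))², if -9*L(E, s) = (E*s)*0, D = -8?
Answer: 15625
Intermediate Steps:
L(E, s) = 0 (L(E, s) = -E*s*0/9 = -⅑*0 = 0)
R(k) = 0 (R(k) = 0*k = 0)
(125 + R(D))² = (125 + 0)² = 125² = 15625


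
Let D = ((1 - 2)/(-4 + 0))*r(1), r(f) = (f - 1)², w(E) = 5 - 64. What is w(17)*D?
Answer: 0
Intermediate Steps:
w(E) = -59
r(f) = (-1 + f)²
D = 0 (D = ((1 - 2)/(-4 + 0))*(-1 + 1)² = -1/(-4)*0² = -1*(-¼)*0 = (¼)*0 = 0)
w(17)*D = -59*0 = 0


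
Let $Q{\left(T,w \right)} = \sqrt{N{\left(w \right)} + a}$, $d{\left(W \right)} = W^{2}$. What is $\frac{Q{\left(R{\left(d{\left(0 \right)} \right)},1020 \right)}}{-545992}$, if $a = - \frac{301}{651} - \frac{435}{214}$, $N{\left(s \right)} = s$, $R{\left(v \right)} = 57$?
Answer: $- \frac{\sqrt{403023122466}}{10866332784} \approx -5.8423 \cdot 10^{-5}$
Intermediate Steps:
$a = - \frac{49657}{19902}$ ($a = \left(-301\right) \frac{1}{651} - \frac{435}{214} = - \frac{43}{93} - \frac{435}{214} = - \frac{49657}{19902} \approx -2.4951$)
$Q{\left(T,w \right)} = \sqrt{- \frac{49657}{19902} + w}$ ($Q{\left(T,w \right)} = \sqrt{w - \frac{49657}{19902}} = \sqrt{- \frac{49657}{19902} + w}$)
$\frac{Q{\left(R{\left(d{\left(0 \right)} \right)},1020 \right)}}{-545992} = \frac{\frac{1}{19902} \sqrt{-988273614 + 396089604 \cdot 1020}}{-545992} = \frac{\sqrt{-988273614 + 404011396080}}{19902} \left(- \frac{1}{545992}\right) = \frac{\sqrt{403023122466}}{19902} \left(- \frac{1}{545992}\right) = - \frac{\sqrt{403023122466}}{10866332784}$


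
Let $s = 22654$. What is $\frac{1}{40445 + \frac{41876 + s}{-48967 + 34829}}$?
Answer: $\frac{7069}{285873440} \approx 2.4728 \cdot 10^{-5}$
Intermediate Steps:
$\frac{1}{40445 + \frac{41876 + s}{-48967 + 34829}} = \frac{1}{40445 + \frac{41876 + 22654}{-48967 + 34829}} = \frac{1}{40445 + \frac{64530}{-14138}} = \frac{1}{40445 + 64530 \left(- \frac{1}{14138}\right)} = \frac{1}{40445 - \frac{32265}{7069}} = \frac{1}{\frac{285873440}{7069}} = \frac{7069}{285873440}$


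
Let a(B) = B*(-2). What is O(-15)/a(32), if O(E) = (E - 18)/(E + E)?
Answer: -11/640 ≈ -0.017188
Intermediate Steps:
a(B) = -2*B
O(E) = (-18 + E)/(2*E) (O(E) = (-18 + E)/((2*E)) = (-18 + E)*(1/(2*E)) = (-18 + E)/(2*E))
O(-15)/a(32) = ((½)*(-18 - 15)/(-15))/((-2*32)) = ((½)*(-1/15)*(-33))/(-64) = (11/10)*(-1/64) = -11/640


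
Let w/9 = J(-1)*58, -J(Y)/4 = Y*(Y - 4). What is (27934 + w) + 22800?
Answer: 40294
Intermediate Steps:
J(Y) = -4*Y*(-4 + Y) (J(Y) = -4*Y*(Y - 4) = -4*Y*(-4 + Y))
w = -10440 (w = 9*((4*(-1)*(4 - 1*(-1)))*58) = 9*((4*(-1)*(4 + 1))*58) = 9*((4*(-1)*5)*58) = 9*(-20*58) = 9*(-1160) = -10440)
(27934 + w) + 22800 = (27934 - 10440) + 22800 = 17494 + 22800 = 40294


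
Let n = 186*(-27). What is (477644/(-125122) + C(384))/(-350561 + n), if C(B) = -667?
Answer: 41967009/22245628063 ≈ 0.0018865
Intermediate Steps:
n = -5022
(477644/(-125122) + C(384))/(-350561 + n) = (477644/(-125122) - 667)/(-350561 - 5022) = (477644*(-1/125122) - 667)/(-355583) = (-238822/62561 - 667)*(-1/355583) = -41967009/62561*(-1/355583) = 41967009/22245628063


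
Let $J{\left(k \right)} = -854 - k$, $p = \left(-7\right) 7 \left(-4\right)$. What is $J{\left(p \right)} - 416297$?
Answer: $-417347$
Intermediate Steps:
$p = 196$ ($p = \left(-49\right) \left(-4\right) = 196$)
$J{\left(p \right)} - 416297 = \left(-854 - 196\right) - 416297 = -1050 - 416297 = -417347$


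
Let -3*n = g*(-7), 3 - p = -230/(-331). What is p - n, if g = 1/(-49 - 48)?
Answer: 224350/96321 ≈ 2.3292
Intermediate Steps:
p = 763/331 (p = 3 - (-230)/(-331) = 3 - (-230)*(-1)/331 = 3 - 1*230/331 = 3 - 230/331 = 763/331 ≈ 2.3051)
g = -1/97 (g = 1/(-97) = -1/97 ≈ -0.010309)
n = -7/291 (n = -(-1)*(-7)/291 = -⅓*7/97 = -7/291 ≈ -0.024055)
p - n = 763/331 - 1*(-7/291) = 763/331 + 7/291 = 224350/96321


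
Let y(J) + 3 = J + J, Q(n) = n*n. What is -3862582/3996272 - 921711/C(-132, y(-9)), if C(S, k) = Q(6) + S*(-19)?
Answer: -76942380625/211802416 ≈ -363.27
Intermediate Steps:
Q(n) = n**2
y(J) = -3 + 2*J (y(J) = -3 + (J + J) = -3 + 2*J)
C(S, k) = 36 - 19*S (C(S, k) = 6**2 + S*(-19) = 36 - 19*S)
-3862582/3996272 - 921711/C(-132, y(-9)) = -3862582/3996272 - 921711/(36 - 19*(-132)) = -3862582*1/3996272 - 921711/(36 + 2508) = -1931291/1998136 - 921711/2544 = -1931291/1998136 - 921711*1/2544 = -1931291/1998136 - 307237/848 = -76942380625/211802416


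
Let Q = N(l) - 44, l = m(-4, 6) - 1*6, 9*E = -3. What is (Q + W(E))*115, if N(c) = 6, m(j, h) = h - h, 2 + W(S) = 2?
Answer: -4370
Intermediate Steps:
E = -⅓ (E = (⅑)*(-3) = -⅓ ≈ -0.33333)
W(S) = 0 (W(S) = -2 + 2 = 0)
m(j, h) = 0
l = -6 (l = 0 - 1*6 = 0 - 6 = -6)
Q = -38 (Q = 6 - 44 = -38)
(Q + W(E))*115 = (-38 + 0)*115 = -38*115 = -4370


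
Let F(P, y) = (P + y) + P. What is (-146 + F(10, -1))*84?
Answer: -10668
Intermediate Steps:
F(P, y) = y + 2*P
(-146 + F(10, -1))*84 = (-146 + (-1 + 2*10))*84 = (-146 + (-1 + 20))*84 = (-146 + 19)*84 = -127*84 = -10668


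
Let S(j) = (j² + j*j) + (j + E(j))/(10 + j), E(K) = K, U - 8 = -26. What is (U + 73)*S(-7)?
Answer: 15400/3 ≈ 5133.3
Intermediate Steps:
U = -18 (U = 8 - 26 = -18)
S(j) = 2*j² + 2*j/(10 + j) (S(j) = (j² + j*j) + (j + j)/(10 + j) = (j² + j²) + (2*j)/(10 + j) = 2*j² + 2*j/(10 + j))
(U + 73)*S(-7) = (-18 + 73)*(2*(-7)*(1 + (-7)² + 10*(-7))/(10 - 7)) = 55*(2*(-7)*(1 + 49 - 70)/3) = 55*(2*(-7)*(⅓)*(-20)) = 55*(280/3) = 15400/3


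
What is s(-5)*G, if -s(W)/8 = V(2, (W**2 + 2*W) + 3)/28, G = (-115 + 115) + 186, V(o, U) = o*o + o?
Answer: -2232/7 ≈ -318.86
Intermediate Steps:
V(o, U) = o + o**2 (V(o, U) = o**2 + o = o + o**2)
G = 186 (G = 0 + 186 = 186)
s(W) = -12/7 (s(W) = -8*2*(1 + 2)/28 = -8*2*3/28 = -48/28 = -8*3/14 = -12/7)
s(-5)*G = -12/7*186 = -2232/7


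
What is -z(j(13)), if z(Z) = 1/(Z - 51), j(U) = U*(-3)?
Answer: 1/90 ≈ 0.011111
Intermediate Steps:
j(U) = -3*U
z(Z) = 1/(-51 + Z)
-z(j(13)) = -1/(-51 - 3*13) = -1/(-51 - 39) = -1/(-90) = -1*(-1/90) = 1/90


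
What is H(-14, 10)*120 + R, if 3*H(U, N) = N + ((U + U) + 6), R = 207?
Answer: -273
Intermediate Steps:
H(U, N) = 2 + N/3 + 2*U/3 (H(U, N) = (N + ((U + U) + 6))/3 = (N + (2*U + 6))/3 = (N + (6 + 2*U))/3 = (6 + N + 2*U)/3 = 2 + N/3 + 2*U/3)
H(-14, 10)*120 + R = (2 + (1/3)*10 + (2/3)*(-14))*120 + 207 = (2 + 10/3 - 28/3)*120 + 207 = -4*120 + 207 = -480 + 207 = -273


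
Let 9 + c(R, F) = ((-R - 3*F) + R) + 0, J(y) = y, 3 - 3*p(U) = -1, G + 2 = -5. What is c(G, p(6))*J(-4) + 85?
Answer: 137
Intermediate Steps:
G = -7 (G = -2 - 5 = -7)
p(U) = 4/3 (p(U) = 1 - ⅓*(-1) = 1 + ⅓ = 4/3)
c(R, F) = -9 - 3*F (c(R, F) = -9 + (((-R - 3*F) + R) + 0) = -9 + (-3*F + 0) = -9 - 3*F)
c(G, p(6))*J(-4) + 85 = (-9 - 3*4/3)*(-4) + 85 = (-9 - 4)*(-4) + 85 = -13*(-4) + 85 = 52 + 85 = 137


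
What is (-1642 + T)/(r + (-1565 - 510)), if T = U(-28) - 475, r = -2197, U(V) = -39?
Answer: 539/1068 ≈ 0.50468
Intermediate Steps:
T = -514 (T = -39 - 475 = -514)
(-1642 + T)/(r + (-1565 - 510)) = (-1642 - 514)/(-2197 + (-1565 - 510)) = -2156/(-2197 - 2075) = -2156/(-4272) = -2156*(-1/4272) = 539/1068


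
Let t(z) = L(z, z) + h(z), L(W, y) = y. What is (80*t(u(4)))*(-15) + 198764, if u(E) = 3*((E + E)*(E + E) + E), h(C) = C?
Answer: -290836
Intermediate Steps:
u(E) = 3*E + 12*E**2 (u(E) = 3*((2*E)*(2*E) + E) = 3*(4*E**2 + E) = 3*(E + 4*E**2) = 3*E + 12*E**2)
t(z) = 2*z (t(z) = z + z = 2*z)
(80*t(u(4)))*(-15) + 198764 = (80*(2*(3*4*(1 + 4*4))))*(-15) + 198764 = (80*(2*(3*4*(1 + 16))))*(-15) + 198764 = (80*(2*(3*4*17)))*(-15) + 198764 = (80*(2*204))*(-15) + 198764 = (80*408)*(-15) + 198764 = 32640*(-15) + 198764 = -489600 + 198764 = -290836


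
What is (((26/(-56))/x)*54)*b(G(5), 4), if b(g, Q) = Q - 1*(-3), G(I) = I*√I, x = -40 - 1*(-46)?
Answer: -117/4 ≈ -29.250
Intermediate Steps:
x = 6 (x = -40 + 46 = 6)
G(I) = I^(3/2)
b(g, Q) = 3 + Q (b(g, Q) = Q + 3 = 3 + Q)
(((26/(-56))/x)*54)*b(G(5), 4) = (((26/(-56))/6)*54)*(3 + 4) = (((26*(-1/56))*(⅙))*54)*7 = (-13/28*⅙*54)*7 = -13/168*54*7 = -117/28*7 = -117/4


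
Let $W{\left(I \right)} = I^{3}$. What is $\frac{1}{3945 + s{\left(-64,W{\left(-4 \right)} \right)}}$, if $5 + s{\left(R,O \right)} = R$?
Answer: $\frac{1}{3876} \approx 0.000258$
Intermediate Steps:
$s{\left(R,O \right)} = -5 + R$
$\frac{1}{3945 + s{\left(-64,W{\left(-4 \right)} \right)}} = \frac{1}{3945 - 69} = \frac{1}{3876}$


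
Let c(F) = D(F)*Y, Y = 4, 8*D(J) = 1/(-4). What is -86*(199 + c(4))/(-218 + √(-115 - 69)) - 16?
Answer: 5930361/95416 + 68413*I*√46/95416 ≈ 62.153 + 4.8629*I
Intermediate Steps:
D(J) = -1/32 (D(J) = (⅛)/(-4) = (⅛)*(-¼) = -1/32)
c(F) = -⅛ (c(F) = -1/32*4 = -⅛)
-86*(199 + c(4))/(-218 + √(-115 - 69)) - 16 = -86*(199 - ⅛)/(-218 + √(-115 - 69)) - 16 = -68413/(4*(-218 + √(-184))) - 16 = -68413/(4*(-218 + 2*I*√46)) - 16 = -16 - 68413/(4*(-218 + 2*I*√46))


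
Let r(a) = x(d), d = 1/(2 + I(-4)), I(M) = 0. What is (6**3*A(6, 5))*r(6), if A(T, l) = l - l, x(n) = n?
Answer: 0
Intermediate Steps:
d = 1/2 (d = 1/(2 + 0) = 1/2 ≈ 0.50000)
A(T, l) = 0
r(a) = 1/2
(6**3*A(6, 5))*r(6) = (6**3*0)*(1/2) = (216*0)*(1/2) = 0*(1/2) = 0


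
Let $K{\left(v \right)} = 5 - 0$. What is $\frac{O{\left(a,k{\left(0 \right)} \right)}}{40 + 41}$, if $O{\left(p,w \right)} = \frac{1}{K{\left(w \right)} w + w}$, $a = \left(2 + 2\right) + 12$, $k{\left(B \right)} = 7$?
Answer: $\frac{1}{3402} \approx 0.00029394$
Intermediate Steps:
$K{\left(v \right)} = 5$ ($K{\left(v \right)} = 5 + 0 = 5$)
$a = 16$ ($a = 4 + 12 = 16$)
$O{\left(p,w \right)} = \frac{1}{6 w}$ ($O{\left(p,w \right)} = \frac{1}{5 w + w} = \frac{1}{6 w}$)
$\frac{O{\left(a,k{\left(0 \right)} \right)}}{40 + 41} = \frac{\frac{1}{6} \cdot \frac{1}{7}}{40 + 41} = \frac{\frac{1}{6} \cdot \frac{1}{7}}{81} = \frac{1}{42} \cdot \frac{1}{81} = \frac{1}{3402}$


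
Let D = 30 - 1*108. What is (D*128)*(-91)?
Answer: 908544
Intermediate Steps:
D = -78 (D = 30 - 108 = -78)
(D*128)*(-91) = -78*128*(-91) = -9984*(-91) = 908544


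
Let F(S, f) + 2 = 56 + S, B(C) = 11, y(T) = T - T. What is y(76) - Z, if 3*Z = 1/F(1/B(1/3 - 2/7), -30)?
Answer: -11/1785 ≈ -0.0061625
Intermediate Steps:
y(T) = 0
F(S, f) = 54 + S (F(S, f) = -2 + (56 + S) = 54 + S)
Z = 11/1785 (Z = 1/(3*(54 + 1/11)) = 1/(3*(595/11)) = (⅓)*(11/595) = 11/1785 ≈ 0.0061625)
y(76) - Z = 0 - 1*11/1785 = 0 - 11/1785 = -11/1785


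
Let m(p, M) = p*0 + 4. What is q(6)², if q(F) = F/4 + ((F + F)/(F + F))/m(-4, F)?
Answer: 49/16 ≈ 3.0625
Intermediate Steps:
m(p, M) = 4 (m(p, M) = 0 + 4 = 4)
q(F) = ¼ + F/4 (q(F) = F/4 + ((F + F)/(F + F))/4 = F*(¼) + ((2*F)/((2*F)))*(¼) = F/4 + ((2*F)*(1/(2*F)))*(¼) = F/4 + 1*(¼) = F/4 + ¼ = ¼ + F/4)
q(6)² = (¼ + (¼)*6)² = (¼ + 3/2)² = (7/4)² = 49/16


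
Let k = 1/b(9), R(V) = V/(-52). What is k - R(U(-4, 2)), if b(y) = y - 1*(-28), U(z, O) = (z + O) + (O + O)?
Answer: 63/962 ≈ 0.065489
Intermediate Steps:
U(z, O) = z + 3*O (U(z, O) = (O + z) + 2*O = z + 3*O)
b(y) = 28 + y (b(y) = y + 28 = 28 + y)
R(V) = -V/52 (R(V) = V*(-1/52) = -V/52)
k = 1/37 (k = 1/(28 + 9) = 1/37 ≈ 0.027027)
k - R(U(-4, 2)) = 1/37 - (-1)*(-4 + 3*2)/52 = 1/37 - (-1)*(-4 + 6)/52 = 1/37 - (-1)*2/52 = 1/37 - 1*(-1/26) = 1/37 + 1/26 = 63/962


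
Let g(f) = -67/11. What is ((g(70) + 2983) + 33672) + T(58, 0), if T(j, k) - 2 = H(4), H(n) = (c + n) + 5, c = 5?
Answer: 403314/11 ≈ 36665.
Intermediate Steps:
H(n) = 10 + n (H(n) = (5 + n) + 5 = 10 + n)
T(j, k) = 16 (T(j, k) = 2 + (10 + 4) = 2 + 14 = 16)
g(f) = -67/11 (g(f) = -67*1/11 = -67/11)
((g(70) + 2983) + 33672) + T(58, 0) = ((-67/11 + 2983) + 33672) + 16 = (32746/11 + 33672) + 16 = 403138/11 + 16 = 403314/11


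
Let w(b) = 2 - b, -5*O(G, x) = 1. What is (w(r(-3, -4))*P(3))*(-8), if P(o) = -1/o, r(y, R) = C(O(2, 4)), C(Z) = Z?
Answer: 88/15 ≈ 5.8667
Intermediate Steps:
O(G, x) = -1/5 (O(G, x) = -1/5*1 = -1/5)
r(y, R) = -1/5
(w(r(-3, -4))*P(3))*(-8) = ((2 - 1*(-1/5))*(-1/3))*(-8) = ((2 + 1/5)*(-1*1/3))*(-8) = ((11/5)*(-1/3))*(-8) = -11/15*(-8) = 88/15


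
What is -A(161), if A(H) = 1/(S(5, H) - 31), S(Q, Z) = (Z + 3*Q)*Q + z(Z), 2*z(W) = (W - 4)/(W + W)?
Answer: -644/546913 ≈ -0.0011775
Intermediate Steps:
z(W) = (-4 + W)/(4*W) (z(W) = ((W - 4)/(W + W))/2 = ((-4 + W)/((2*W)))/2 = ((-4 + W)*(1/(2*W)))/2 = ((-4 + W)/(2*W))/2 = (-4 + W)/(4*W))
S(Q, Z) = Q*(Z + 3*Q) + (-4 + Z)/(4*Z) (S(Q, Z) = (Z + 3*Q)*Q + (-4 + Z)/(4*Z) = Q*(Z + 3*Q) + (-4 + Z)/(4*Z))
A(H) = 1/(-31 + (-1 + H/4 + 5*H*(15 + H))/H) (A(H) = 1/((-1 + H/4 + 5*H*(H + 3*5))/H - 31) = 1/((-1 + H/4 + 5*H*(H + 15))/H - 31) = 1/((-1 + H/4 + 5*H*(15 + H))/H - 31) = 1/(-31 + (-1 + H/4 + 5*H*(15 + H))/H))
-A(161) = -4*161/(-4 + 20*161² + 177*161) = -4*161/(-4 + 20*25921 + 28497) = -4*161/(-4 + 518420 + 28497) = -4*161/546913 = -1*644/546913 = -644/546913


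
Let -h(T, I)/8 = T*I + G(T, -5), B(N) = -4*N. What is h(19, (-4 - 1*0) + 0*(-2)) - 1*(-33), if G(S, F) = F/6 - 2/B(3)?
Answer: 1939/3 ≈ 646.33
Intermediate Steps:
G(S, F) = 1/6 + F/6 (G(S, F) = F/6 - 2/((-4*3)) = F*(1/6) - 2/(-12) = F/6 - 2*(-1/12) = F/6 + 1/6 = 1/6 + F/6)
h(T, I) = 16/3 - 8*I*T (h(T, I) = -8*(T*I + (1/6 + (1/6)*(-5))) = -8*(I*T + (1/6 - 5/6)) = -8*(I*T - 2/3) = -8*(-2/3 + I*T) = 16/3 - 8*I*T)
h(19, (-4 - 1*0) + 0*(-2)) - 1*(-33) = (16/3 - 8*((-4 - 1*0) + 0*(-2))*19) - 1*(-33) = (16/3 - 8*((-4 + 0) + 0)*19) + 33 = (16/3 - 8*(-4 + 0)*19) + 33 = (16/3 - 8*(-4)*19) + 33 = (16/3 + 608) + 33 = 1840/3 + 33 = 1939/3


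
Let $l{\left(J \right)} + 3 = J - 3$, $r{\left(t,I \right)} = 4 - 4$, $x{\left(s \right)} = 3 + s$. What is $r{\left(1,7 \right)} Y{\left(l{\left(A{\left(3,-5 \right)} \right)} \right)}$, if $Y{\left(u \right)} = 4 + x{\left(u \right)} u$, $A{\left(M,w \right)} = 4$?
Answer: $0$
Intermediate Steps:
$r{\left(t,I \right)} = 0$
$l{\left(J \right)} = -6 + J$ ($l{\left(J \right)} = -3 + \left(J - 3\right) = -3 + \left(-3 + J\right) = -6 + J$)
$Y{\left(u \right)} = 4 + u \left(3 + u\right)$ ($Y{\left(u \right)} = 4 + \left(3 + u\right) u = 4 + u \left(3 + u\right)$)
$r{\left(1,7 \right)} Y{\left(l{\left(A{\left(3,-5 \right)} \right)} \right)} = 0 \left(4 + \left(-6 + 4\right) \left(3 + \left(-6 + 4\right)\right)\right) = 0 \left(4 - 2 \left(3 - 2\right)\right) = 0 \left(4 - 2\right) = 0 \cdot 2 = 0$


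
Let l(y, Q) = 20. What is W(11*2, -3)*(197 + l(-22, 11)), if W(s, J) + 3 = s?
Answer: 4123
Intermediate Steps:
W(s, J) = -3 + s
W(11*2, -3)*(197 + l(-22, 11)) = (-3 + 11*2)*(197 + 20) = (-3 + 22)*217 = 19*217 = 4123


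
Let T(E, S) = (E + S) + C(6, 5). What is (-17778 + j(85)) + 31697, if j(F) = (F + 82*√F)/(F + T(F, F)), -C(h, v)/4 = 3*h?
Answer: 2547262/183 + 82*√85/183 ≈ 13924.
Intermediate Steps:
C(h, v) = -12*h
T(E, S) = -72 + E + S (T(E, S) = (E + S) - 12*6 = (E + S) - 72 = -72 + E + S)
j(F) = (F + 82*√F)/(-72 + 3*F) (j(F) = (F + 82*√F)/(F + (-72 + F + F)) = (F + 82*√F)/(F + (-72 + 2*F)) = (F + 82*√F)/(-72 + 3*F))
(-17778 + j(85)) + 31697 = (-17778 + (85 + 82*√85)/(3*(-24 + 85))) + 31697 = (-17778 + (⅓)*(85 + 82*√85)/61) + 31697 = (-17778 + (⅓)*(1/61)*(85 + 82*√85)) + 31697 = (-17778 + (85/183 + 82*√85/183)) + 31697 = (-3253289/183 + 82*√85/183) + 31697 = 2547262/183 + 82*√85/183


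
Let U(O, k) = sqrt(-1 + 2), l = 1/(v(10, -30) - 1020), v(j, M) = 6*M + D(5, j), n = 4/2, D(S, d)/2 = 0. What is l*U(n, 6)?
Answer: -1/1200 ≈ -0.00083333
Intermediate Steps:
D(S, d) = 0 (D(S, d) = 2*0 = 0)
n = 2 (n = 4*(1/2) = 2)
v(j, M) = 6*M (v(j, M) = 6*M + 0 = 6*M)
l = -1/1200 (l = 1/(6*(-30) - 1020) = 1/(-180 - 1020) = 1/(-1200) = -1/1200 ≈ -0.00083333)
U(O, k) = 1 (U(O, k) = sqrt(1) = 1)
l*U(n, 6) = -1/1200*1 = -1/1200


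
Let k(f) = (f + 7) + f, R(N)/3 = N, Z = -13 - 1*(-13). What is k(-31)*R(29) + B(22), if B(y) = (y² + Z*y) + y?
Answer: -4279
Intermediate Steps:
Z = 0 (Z = -13 + 13 = 0)
R(N) = 3*N
k(f) = 7 + 2*f (k(f) = (7 + f) + f = 7 + 2*f)
B(y) = y + y² (B(y) = (y² + 0*y) + y = (y² + 0) + y = y² + y = y + y²)
k(-31)*R(29) + B(22) = (7 + 2*(-31))*(3*29) + 22*(1 + 22) = (7 - 62)*87 + 22*23 = -55*87 + 506 = -4785 + 506 = -4279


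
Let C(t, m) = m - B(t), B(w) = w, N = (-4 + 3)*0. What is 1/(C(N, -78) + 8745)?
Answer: 1/8667 ≈ 0.00011538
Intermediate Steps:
N = 0 (N = -1*0 = 0)
C(t, m) = m - t
1/(C(N, -78) + 8745) = 1/((-78 - 1*0) + 8745) = 1/((-78 + 0) + 8745) = 1/(-78 + 8745) = 1/8667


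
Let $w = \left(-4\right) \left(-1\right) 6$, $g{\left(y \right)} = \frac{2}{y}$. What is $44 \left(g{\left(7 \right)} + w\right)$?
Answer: $\frac{7480}{7} \approx 1068.6$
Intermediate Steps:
$w = 24$ ($w = 4 \cdot 6 = 24$)
$44 \left(g{\left(7 \right)} + w\right) = 44 \left(\frac{2}{7} + 24\right) = 44 \cdot \frac{170}{7} = \frac{7480}{7}$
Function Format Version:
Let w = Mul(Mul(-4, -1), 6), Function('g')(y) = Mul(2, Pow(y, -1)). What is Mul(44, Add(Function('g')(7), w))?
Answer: Rational(7480, 7) ≈ 1068.6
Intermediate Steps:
w = 24 (w = Mul(4, 6) = 24)
Mul(44, Add(Function('g')(7), w)) = Mul(44, Add(Mul(2, Pow(7, -1)), 24)) = Mul(44, Add(Mul(2, Rational(1, 7)), 24)) = Mul(44, Add(Rational(2, 7), 24)) = Mul(44, Rational(170, 7)) = Rational(7480, 7)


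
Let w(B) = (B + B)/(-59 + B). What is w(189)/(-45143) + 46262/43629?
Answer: 19391158487/18288622365 ≈ 1.0603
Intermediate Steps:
w(B) = 2*B/(-59 + B) (w(B) = (2*B)/(-59 + B) = 2*B/(-59 + B))
w(189)/(-45143) + 46262/43629 = (2*189/(-59 + 189))/(-45143) + 46262/43629 = (2*189/130)*(-1/45143) + 46262*(1/43629) = (2*189*(1/130))*(-1/45143) + 46262/43629 = (189/65)*(-1/45143) + 46262/43629 = -27/419185 + 46262/43629 = 19391158487/18288622365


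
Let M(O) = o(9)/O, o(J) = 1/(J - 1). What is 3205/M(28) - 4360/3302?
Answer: 1185283740/1651 ≈ 7.1792e+5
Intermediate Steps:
o(J) = 1/(-1 + J)
M(O) = 1/(8*O) (M(O) = 1/((-1 + 9)*O) = 1/(8*O))
3205/M(28) - 4360/3302 = 3205/(((⅛)/28)) - 4360/3302 = 3205/(((⅛)*(1/28))) - 4360*1/3302 = 3205/(1/224) - 2180/1651 = 3205*224 - 2180/1651 = 717920 - 2180/1651 = 1185283740/1651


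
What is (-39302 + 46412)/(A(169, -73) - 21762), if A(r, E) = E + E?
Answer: -3555/10954 ≈ -0.32454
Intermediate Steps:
A(r, E) = 2*E
(-39302 + 46412)/(A(169, -73) - 21762) = (-39302 + 46412)/(2*(-73) - 21762) = 7110/(-146 - 21762) = 7110/(-21908) = 7110*(-1/21908) = -3555/10954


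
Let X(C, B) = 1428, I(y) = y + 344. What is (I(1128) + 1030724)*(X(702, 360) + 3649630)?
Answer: 3768607463368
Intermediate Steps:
I(y) = 344 + y
(I(1128) + 1030724)*(X(702, 360) + 3649630) = ((344 + 1128) + 1030724)*(1428 + 3649630) = (1472 + 1030724)*3651058 = 1032196*3651058 = 3768607463368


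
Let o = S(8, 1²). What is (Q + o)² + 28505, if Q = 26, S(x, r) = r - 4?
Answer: 29034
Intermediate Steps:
S(x, r) = -4 + r
o = -3 (o = -4 + 1² = -4 + 1 = -3)
(Q + o)² + 28505 = (26 - 3)² + 28505 = 23² + 28505 = 529 + 28505 = 29034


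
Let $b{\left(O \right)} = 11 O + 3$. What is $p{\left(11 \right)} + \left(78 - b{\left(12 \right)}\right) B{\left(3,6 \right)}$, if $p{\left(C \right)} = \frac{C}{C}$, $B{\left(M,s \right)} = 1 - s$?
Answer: $286$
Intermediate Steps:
$b{\left(O \right)} = 3 + 11 O$
$p{\left(C \right)} = 1$
$p{\left(11 \right)} + \left(78 - b{\left(12 \right)}\right) B{\left(3,6 \right)} = 1 + \left(78 - \left(3 + 11 \cdot 12\right)\right) \left(1 - 6\right) = 1 + \left(78 - \left(3 + 132\right)\right) \left(1 - 6\right) = 1 + \left(78 - 135\right) \left(-5\right) = 1 - -285 = 1 + 285 = 286$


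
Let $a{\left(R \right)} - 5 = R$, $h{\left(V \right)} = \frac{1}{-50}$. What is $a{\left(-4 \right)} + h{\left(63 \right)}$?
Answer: $\frac{49}{50} \approx 0.98$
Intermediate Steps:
$h{\left(V \right)} = - \frac{1}{50}$
$a{\left(R \right)} = 5 + R$
$a{\left(-4 \right)} + h{\left(63 \right)} = \left(5 - 4\right) - \frac{1}{50} = 1 - \frac{1}{50} = \frac{49}{50}$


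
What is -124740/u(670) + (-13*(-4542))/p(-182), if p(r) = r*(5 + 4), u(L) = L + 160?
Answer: -324785/1743 ≈ -186.34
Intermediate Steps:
u(L) = 160 + L
p(r) = 9*r (p(r) = r*9 = 9*r)
-124740/u(670) + (-13*(-4542))/p(-182) = -124740/(160 + 670) + (-13*(-4542))/((9*(-182))) = -124740/830 - 1*(-59046)/(-1638) = -124740*1/830 + 59046*(-1/1638) = -12474/83 - 757/21 = -324785/1743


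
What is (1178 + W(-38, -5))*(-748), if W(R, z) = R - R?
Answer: -881144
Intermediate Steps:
W(R, z) = 0
(1178 + W(-38, -5))*(-748) = (1178 + 0)*(-748) = 1178*(-748) = -881144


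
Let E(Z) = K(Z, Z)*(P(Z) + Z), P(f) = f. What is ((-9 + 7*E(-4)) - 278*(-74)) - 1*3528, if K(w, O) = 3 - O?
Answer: 16643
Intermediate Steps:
E(Z) = 2*Z*(3 - Z) (E(Z) = (3 - Z)*(Z + Z) = (3 - Z)*(2*Z) = 2*Z*(3 - Z))
((-9 + 7*E(-4)) - 278*(-74)) - 1*3528 = ((-9 + 7*(2*(-4)*(3 - 1*(-4)))) - 278*(-74)) - 1*3528 = ((-9 + 7*(2*(-4)*(3 + 4))) + 20572) - 3528 = ((-9 + 7*(2*(-4)*7)) + 20572) - 3528 = ((-9 + 7*(-56)) + 20572) - 3528 = ((-9 - 392) + 20572) - 3528 = (-401 + 20572) - 3528 = 20171 - 3528 = 16643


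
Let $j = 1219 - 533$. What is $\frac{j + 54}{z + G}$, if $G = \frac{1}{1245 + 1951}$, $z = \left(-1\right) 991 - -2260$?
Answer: $\frac{473008}{811145} \approx 0.58314$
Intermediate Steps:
$z = 1269$ ($z = -991 + 2260 = 1269$)
$G = \frac{1}{3196} \approx 0.00031289$
$j = 686$ ($j = 1219 - 533 = 686$)
$\frac{j + 54}{z + G} = \frac{686 + 54}{1269 + \frac{1}{3196}} = \frac{740}{\frac{4055725}{3196}} = 740 \cdot \frac{3196}{4055725} = \frac{473008}{811145}$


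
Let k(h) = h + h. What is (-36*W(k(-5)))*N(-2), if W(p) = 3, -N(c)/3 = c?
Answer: -648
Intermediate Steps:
k(h) = 2*h
N(c) = -3*c
(-36*W(k(-5)))*N(-2) = (-36*3)*(-3*(-2)) = -108*6 = -648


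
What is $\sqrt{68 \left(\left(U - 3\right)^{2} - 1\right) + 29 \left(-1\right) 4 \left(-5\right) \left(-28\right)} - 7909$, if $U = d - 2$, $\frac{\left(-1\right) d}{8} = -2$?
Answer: $-7909 + 4 i \sqrt{505} \approx -7909.0 + 89.889 i$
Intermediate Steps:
$d = 16$ ($d = \left(-8\right) \left(-2\right) = 16$)
$U = 14$ ($U = 16 - 2 = 14$)
$\sqrt{68 \left(\left(U - 3\right)^{2} - 1\right) + 29 \left(-1\right) 4 \left(-5\right) \left(-28\right)} - 7909 = \sqrt{68 \left(\left(14 - 3\right)^{2} - 1\right) + 29 \left(-1\right) 4 \left(-5\right) \left(-28\right)} - 7909 = \sqrt{68 \left(11^{2} - 1\right) + 29 \left(\left(-4\right) \left(-5\right)\right) \left(-28\right)} - 7909 = \sqrt{68 \left(121 - 1\right) + 29 \cdot 20 \left(-28\right)} - 7909 = \sqrt{68 \cdot 120 + 580 \left(-28\right)} - 7909 = \sqrt{8160 - 16240} - 7909 = \sqrt{-8080} - 7909 = 4 i \sqrt{505} - 7909 = -7909 + 4 i \sqrt{505}$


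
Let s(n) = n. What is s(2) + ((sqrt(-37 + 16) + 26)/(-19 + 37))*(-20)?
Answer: -242/9 - 10*I*sqrt(21)/9 ≈ -26.889 - 5.0918*I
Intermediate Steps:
s(2) + ((sqrt(-37 + 16) + 26)/(-19 + 37))*(-20) = 2 + ((sqrt(-37 + 16) + 26)/(-19 + 37))*(-20) = 2 + ((sqrt(-21) + 26)/18)*(-20) = 2 + ((I*sqrt(21) + 26)*(1/18))*(-20) = 2 + ((26 + I*sqrt(21))*(1/18))*(-20) = 2 + (13/9 + I*sqrt(21)/18)*(-20) = 2 + (-260/9 - 10*I*sqrt(21)/9) = -242/9 - 10*I*sqrt(21)/9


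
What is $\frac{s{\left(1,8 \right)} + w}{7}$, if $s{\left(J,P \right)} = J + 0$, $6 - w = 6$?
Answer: $\frac{1}{7} \approx 0.14286$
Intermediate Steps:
$w = 0$ ($w = 6 - 6 = 0$)
$s{\left(J,P \right)} = J$
$\frac{s{\left(1,8 \right)} + w}{7} = \frac{1 + 0}{7} = 1 \cdot \frac{1}{7} = \frac{1}{7}$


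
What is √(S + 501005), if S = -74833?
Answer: 2*√106543 ≈ 652.82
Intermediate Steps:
√(S + 501005) = √(-74833 + 501005) = √426172 = 2*√106543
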